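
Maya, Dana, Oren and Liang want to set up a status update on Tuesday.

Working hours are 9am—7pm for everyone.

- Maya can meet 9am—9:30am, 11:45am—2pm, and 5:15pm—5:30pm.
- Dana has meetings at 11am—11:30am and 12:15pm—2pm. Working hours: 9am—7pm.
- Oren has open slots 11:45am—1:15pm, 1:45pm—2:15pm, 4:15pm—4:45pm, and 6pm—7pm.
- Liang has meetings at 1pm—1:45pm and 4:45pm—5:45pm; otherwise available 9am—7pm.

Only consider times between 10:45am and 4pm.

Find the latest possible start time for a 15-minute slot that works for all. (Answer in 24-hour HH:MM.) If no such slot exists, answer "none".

Dana free within 09:00–19:00: 09:00–11:00, 11:30–12:15, 14:00–19:00.
Liang free within 09:00–19:00: 09:00–13:00, 13:45–16:45, 17:45–19:00.
Maya ∩ Dana: 09:00–09:30, 11:45–12:15, 17:15–17:30.
Maya ∩ Dana ∩ Oren: 11:45–12:15.
Maya ∩ Dana ∩ Oren ∩ Liang: 11:45–12:15.
Restricted to 10:45–16:00: 11:45–12:15.
Windows ≥ 15 min: 11:45–12:15.
Latest start in the last window 11:45–12:15 is 12:15 − 15 min = 12:00.

12:00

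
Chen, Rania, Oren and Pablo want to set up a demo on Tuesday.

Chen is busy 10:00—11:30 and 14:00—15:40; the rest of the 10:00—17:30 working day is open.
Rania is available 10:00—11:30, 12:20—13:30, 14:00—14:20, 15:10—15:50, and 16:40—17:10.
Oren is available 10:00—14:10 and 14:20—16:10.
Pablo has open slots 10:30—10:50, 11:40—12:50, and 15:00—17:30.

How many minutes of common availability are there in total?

Chen free within 10:00–17:30: 11:30–14:00, 15:40–17:30.
Chen ∩ Rania: 12:20–13:30, 15:40–15:50, 16:40–17:10.
Chen ∩ Rania ∩ Oren: 12:20–13:30, 15:40–15:50.
Chen ∩ Rania ∩ Oren ∩ Pablo: 12:20–12:50, 15:40–15:50.
Total common minutes: 30 + 10 = 40.

40 minutes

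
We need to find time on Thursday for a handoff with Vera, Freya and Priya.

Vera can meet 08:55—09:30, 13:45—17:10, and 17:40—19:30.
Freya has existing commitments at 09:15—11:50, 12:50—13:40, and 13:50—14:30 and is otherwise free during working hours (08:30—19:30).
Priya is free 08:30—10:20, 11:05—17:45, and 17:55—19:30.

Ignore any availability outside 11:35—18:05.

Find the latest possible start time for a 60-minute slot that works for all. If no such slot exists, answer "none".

16:10

Freya free within 08:30–19:30: 08:30–09:15, 11:50–12:50, 13:40–13:50, 14:30–19:30.
Vera ∩ Freya: 08:55–09:15, 13:45–13:50, 14:30–17:10, 17:40–19:30.
Vera ∩ Freya ∩ Priya: 08:55–09:15, 13:45–13:50, 14:30–17:10, 17:40–17:45, 17:55–19:30.
Restricted to 11:35–18:05: 13:45–13:50, 14:30–17:10, 17:40–17:45, 17:55–18:05.
Windows ≥ 60 min: 14:30–17:10.
Latest start in the last window 14:30–17:10 is 17:10 − 60 min = 16:10.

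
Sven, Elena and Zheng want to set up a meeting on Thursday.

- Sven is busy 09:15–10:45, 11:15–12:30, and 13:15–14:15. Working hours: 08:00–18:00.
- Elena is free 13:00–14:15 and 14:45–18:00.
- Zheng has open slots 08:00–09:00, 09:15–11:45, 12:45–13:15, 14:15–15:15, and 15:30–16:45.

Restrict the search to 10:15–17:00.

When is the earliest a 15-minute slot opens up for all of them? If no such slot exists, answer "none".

Sven free within 08:00–18:00: 08:00–09:15, 10:45–11:15, 12:30–13:15, 14:15–18:00.
Sven ∩ Elena: 13:00–13:15, 14:45–18:00.
Sven ∩ Elena ∩ Zheng: 13:00–13:15, 14:45–15:15, 15:30–16:45.
Restricted to 10:15–17:00: 13:00–13:15, 14:45–15:15, 15:30–16:45.
Windows ≥ 15 min: 13:00–13:15, 14:45–15:15, 15:30–16:45.
Earliest such window starts at 13:00.

13:00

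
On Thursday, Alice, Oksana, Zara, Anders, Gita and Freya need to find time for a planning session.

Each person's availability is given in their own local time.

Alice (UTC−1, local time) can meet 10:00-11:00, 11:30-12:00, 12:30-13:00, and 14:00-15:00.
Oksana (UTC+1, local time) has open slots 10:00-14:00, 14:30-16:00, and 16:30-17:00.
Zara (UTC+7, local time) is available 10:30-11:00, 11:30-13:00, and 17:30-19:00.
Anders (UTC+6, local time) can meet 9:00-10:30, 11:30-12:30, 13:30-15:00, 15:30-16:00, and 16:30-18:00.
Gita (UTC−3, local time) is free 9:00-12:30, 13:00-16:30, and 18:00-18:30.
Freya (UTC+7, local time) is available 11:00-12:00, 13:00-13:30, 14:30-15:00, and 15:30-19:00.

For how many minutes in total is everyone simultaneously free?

0 minutes

Alice → UTC: 11:00–12:00, 12:30–13:00, 13:30–14:00, 15:00–16:00.
Oksana → UTC: 09:00–13:00, 13:30–15:00, 15:30–16:00.
Zara → UTC: 03:30–04:00, 04:30–06:00, 10:30–12:00.
Anders → UTC: 03:00–04:30, 05:30–06:30, 07:30–09:00, 09:30–10:00, 10:30–12:00.
Gita → UTC: 12:00–15:30, 16:00–19:30, 21:00–21:30.
Freya → UTC: 04:00–05:00, 06:00–06:30, 07:30–08:00, 08:30–12:00.
Alice ∩ Oksana: 11:00–12:00, 12:30–13:00, 13:30–14:00, 15:30–16:00.
Alice ∩ Oksana ∩ Zara: 11:00–12:00.
Alice ∩ Oksana ∩ Zara ∩ Anders: 11:00–12:00.
Alice ∩ Oksana ∩ Zara ∩ Anders ∩ Gita: (none).
Alice ∩ Oksana ∩ Zara ∩ Anders ∩ Gita ∩ Freya: (none).
Total common minutes: 0.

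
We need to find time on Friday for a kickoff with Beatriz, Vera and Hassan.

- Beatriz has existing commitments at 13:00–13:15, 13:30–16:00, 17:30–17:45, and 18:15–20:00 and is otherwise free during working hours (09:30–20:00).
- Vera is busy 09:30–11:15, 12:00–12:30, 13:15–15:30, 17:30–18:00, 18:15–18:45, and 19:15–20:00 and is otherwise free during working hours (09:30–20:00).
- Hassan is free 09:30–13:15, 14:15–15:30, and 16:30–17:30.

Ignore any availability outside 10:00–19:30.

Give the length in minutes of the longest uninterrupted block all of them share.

60 minutes

Beatriz free within 09:30–20:00: 09:30–13:00, 13:15–13:30, 16:00–17:30, 17:45–18:15.
Vera free within 09:30–20:00: 11:15–12:00, 12:30–13:15, 15:30–17:30, 18:00–18:15, 18:45–19:15.
Beatriz ∩ Vera: 11:15–12:00, 12:30–13:00, 16:00–17:30, 18:00–18:15.
Beatriz ∩ Vera ∩ Hassan: 11:15–12:00, 12:30–13:00, 16:30–17:30.
Restricted to 10:00–19:30: 11:15–12:00, 12:30–13:00, 16:30–17:30.
Common window lengths: 45, 30, 60 min; longest is 60.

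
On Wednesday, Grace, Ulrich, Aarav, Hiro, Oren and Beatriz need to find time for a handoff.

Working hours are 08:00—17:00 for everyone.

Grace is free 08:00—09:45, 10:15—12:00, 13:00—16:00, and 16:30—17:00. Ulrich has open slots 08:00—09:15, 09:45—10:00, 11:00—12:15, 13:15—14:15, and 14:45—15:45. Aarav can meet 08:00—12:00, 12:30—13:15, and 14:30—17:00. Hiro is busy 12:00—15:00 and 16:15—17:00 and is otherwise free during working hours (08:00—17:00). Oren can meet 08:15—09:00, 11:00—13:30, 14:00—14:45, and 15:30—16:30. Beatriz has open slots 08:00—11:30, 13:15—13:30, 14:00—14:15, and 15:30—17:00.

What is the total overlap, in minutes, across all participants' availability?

Hiro free within 08:00–17:00: 08:00–12:00, 15:00–16:15.
Grace ∩ Ulrich: 08:00–09:15, 11:00–12:00, 13:15–14:15, 14:45–15:45.
Grace ∩ Ulrich ∩ Aarav: 08:00–09:15, 11:00–12:00, 14:45–15:45.
Grace ∩ Ulrich ∩ Aarav ∩ Hiro: 08:00–09:15, 11:00–12:00, 15:00–15:45.
Grace ∩ Ulrich ∩ Aarav ∩ Hiro ∩ Oren: 08:15–09:00, 11:00–12:00, 15:30–15:45.
Grace ∩ Ulrich ∩ Aarav ∩ Hiro ∩ Oren ∩ Beatriz: 08:15–09:00, 11:00–11:30, 15:30–15:45.
Total common minutes: 45 + 30 + 15 = 90.

90 minutes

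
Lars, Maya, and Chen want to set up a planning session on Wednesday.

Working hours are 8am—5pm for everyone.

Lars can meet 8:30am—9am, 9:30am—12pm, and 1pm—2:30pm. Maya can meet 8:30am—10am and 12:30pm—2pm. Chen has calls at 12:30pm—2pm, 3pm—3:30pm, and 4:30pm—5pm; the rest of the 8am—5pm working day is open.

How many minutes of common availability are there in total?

Chen free within 08:00–17:00: 08:00–12:30, 14:00–15:00, 15:30–16:30.
Lars ∩ Maya: 08:30–09:00, 09:30–10:00, 13:00–14:00.
Lars ∩ Maya ∩ Chen: 08:30–09:00, 09:30–10:00.
Total common minutes: 30 + 30 = 60.

60 minutes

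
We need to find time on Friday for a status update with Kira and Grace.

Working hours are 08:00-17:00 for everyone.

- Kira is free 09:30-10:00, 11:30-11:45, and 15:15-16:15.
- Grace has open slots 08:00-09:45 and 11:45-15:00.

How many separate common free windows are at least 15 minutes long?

1

Kira ∩ Grace: 09:30–09:45.
Windows ≥ 15 min: 09:30–09:45.
That's 1 window.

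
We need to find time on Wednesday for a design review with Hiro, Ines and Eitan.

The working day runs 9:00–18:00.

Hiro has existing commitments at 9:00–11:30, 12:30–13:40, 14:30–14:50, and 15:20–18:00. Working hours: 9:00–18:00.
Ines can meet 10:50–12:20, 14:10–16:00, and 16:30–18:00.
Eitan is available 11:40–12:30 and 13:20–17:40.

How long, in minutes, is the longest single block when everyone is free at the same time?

40 minutes

Hiro free within 09:00–18:00: 11:30–12:30, 13:40–14:30, 14:50–15:20.
Hiro ∩ Ines: 11:30–12:20, 14:10–14:30, 14:50–15:20.
Hiro ∩ Ines ∩ Eitan: 11:40–12:20, 14:10–14:30, 14:50–15:20.
Common window lengths: 40, 20, 30 min; longest is 40.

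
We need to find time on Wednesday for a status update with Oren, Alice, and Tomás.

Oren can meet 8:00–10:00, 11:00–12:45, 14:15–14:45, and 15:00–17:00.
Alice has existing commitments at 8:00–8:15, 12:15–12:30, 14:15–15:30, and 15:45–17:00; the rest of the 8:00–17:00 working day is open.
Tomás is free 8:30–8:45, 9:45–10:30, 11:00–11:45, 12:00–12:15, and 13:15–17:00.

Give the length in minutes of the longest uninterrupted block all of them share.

Alice free within 08:00–17:00: 08:15–12:15, 12:30–14:15, 15:30–15:45.
Oren ∩ Alice: 08:15–10:00, 11:00–12:15, 12:30–12:45, 15:30–15:45.
Oren ∩ Alice ∩ Tomás: 08:30–08:45, 09:45–10:00, 11:00–11:45, 12:00–12:15, 15:30–15:45.
Common window lengths: 15, 15, 45, 15, 15 min; longest is 45.

45 minutes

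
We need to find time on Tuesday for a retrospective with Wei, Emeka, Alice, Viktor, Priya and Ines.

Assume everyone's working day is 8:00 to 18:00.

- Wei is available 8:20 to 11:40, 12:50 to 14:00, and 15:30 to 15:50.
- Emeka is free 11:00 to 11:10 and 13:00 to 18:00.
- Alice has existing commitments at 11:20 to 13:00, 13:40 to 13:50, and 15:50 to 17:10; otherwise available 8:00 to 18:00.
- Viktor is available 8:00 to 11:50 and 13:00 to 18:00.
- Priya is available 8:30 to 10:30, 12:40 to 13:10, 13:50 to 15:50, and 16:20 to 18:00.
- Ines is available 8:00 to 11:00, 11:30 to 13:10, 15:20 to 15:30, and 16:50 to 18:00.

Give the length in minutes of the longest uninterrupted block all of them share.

Alice free within 08:00–18:00: 08:00–11:20, 13:00–13:40, 13:50–15:50, 17:10–18:00.
Wei ∩ Emeka: 11:00–11:10, 13:00–14:00, 15:30–15:50.
Wei ∩ Emeka ∩ Alice: 11:00–11:10, 13:00–13:40, 13:50–14:00, 15:30–15:50.
Wei ∩ Emeka ∩ Alice ∩ Viktor: 11:00–11:10, 13:00–13:40, 13:50–14:00, 15:30–15:50.
Wei ∩ Emeka ∩ Alice ∩ Viktor ∩ Priya: 13:00–13:10, 13:50–14:00, 15:30–15:50.
Wei ∩ Emeka ∩ Alice ∩ Viktor ∩ Priya ∩ Ines: 13:00–13:10.
Single common window of 10 minutes.

10 minutes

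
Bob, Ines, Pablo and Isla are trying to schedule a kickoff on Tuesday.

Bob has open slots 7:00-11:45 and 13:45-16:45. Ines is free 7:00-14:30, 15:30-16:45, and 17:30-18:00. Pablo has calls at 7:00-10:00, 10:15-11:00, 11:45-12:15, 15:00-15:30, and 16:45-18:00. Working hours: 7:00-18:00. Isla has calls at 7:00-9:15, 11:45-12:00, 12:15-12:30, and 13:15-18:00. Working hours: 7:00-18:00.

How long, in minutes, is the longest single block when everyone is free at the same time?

45 minutes

Pablo free within 07:00–18:00: 10:00–10:15, 11:00–11:45, 12:15–15:00, 15:30–16:45.
Isla free within 07:00–18:00: 09:15–11:45, 12:00–12:15, 12:30–13:15.
Bob ∩ Ines: 07:00–11:45, 13:45–14:30, 15:30–16:45.
Bob ∩ Ines ∩ Pablo: 10:00–10:15, 11:00–11:45, 13:45–14:30, 15:30–16:45.
Bob ∩ Ines ∩ Pablo ∩ Isla: 10:00–10:15, 11:00–11:45.
Common window lengths: 15, 45 min; longest is 45.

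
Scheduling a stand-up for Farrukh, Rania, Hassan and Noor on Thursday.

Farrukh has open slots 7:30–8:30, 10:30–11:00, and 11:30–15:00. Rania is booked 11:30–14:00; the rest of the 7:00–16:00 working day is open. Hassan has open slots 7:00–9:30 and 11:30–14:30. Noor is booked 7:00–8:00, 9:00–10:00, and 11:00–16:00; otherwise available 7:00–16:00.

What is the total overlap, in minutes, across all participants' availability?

Rania free within 07:00–16:00: 07:00–11:30, 14:00–16:00.
Noor free within 07:00–16:00: 08:00–09:00, 10:00–11:00.
Farrukh ∩ Rania: 07:30–08:30, 10:30–11:00, 14:00–15:00.
Farrukh ∩ Rania ∩ Hassan: 07:30–08:30, 14:00–14:30.
Farrukh ∩ Rania ∩ Hassan ∩ Noor: 08:00–08:30.
Total common minutes: 30.

30 minutes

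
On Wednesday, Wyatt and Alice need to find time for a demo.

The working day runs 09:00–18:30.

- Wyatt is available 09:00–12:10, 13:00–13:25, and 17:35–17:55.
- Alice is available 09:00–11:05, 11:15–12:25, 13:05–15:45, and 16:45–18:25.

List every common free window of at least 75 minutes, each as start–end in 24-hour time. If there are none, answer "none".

09:00–11:05

Wyatt ∩ Alice: 09:00–11:05, 11:15–12:10, 13:05–13:25, 17:35–17:55.
Windows ≥ 75 min: 09:00–11:05.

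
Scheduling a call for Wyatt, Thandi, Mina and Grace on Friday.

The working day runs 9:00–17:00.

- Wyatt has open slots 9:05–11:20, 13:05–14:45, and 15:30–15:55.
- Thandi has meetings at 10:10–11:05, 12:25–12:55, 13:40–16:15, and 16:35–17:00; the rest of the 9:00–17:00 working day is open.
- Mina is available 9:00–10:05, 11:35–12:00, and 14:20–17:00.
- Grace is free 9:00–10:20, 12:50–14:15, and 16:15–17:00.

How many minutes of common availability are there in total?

Thandi free within 09:00–17:00: 09:00–10:10, 11:05–12:25, 12:55–13:40, 16:15–16:35.
Wyatt ∩ Thandi: 09:05–10:10, 11:05–11:20, 13:05–13:40.
Wyatt ∩ Thandi ∩ Mina: 09:05–10:05.
Wyatt ∩ Thandi ∩ Mina ∩ Grace: 09:05–10:05.
Total common minutes: 60.

60 minutes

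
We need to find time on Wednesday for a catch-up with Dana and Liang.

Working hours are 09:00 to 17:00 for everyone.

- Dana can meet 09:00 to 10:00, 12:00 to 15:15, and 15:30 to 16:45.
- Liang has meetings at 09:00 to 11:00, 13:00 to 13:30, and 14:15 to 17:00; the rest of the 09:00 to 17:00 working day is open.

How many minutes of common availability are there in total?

Liang free within 09:00–17:00: 11:00–13:00, 13:30–14:15.
Dana ∩ Liang: 12:00–13:00, 13:30–14:15.
Total common minutes: 60 + 45 = 105.

105 minutes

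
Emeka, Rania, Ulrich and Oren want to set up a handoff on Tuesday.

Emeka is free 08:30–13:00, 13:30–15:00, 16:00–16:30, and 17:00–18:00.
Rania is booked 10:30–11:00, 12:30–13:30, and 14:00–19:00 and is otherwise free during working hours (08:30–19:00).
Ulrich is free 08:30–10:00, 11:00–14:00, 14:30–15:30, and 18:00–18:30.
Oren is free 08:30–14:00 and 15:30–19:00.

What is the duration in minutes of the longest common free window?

Rania free within 08:30–19:00: 08:30–10:30, 11:00–12:30, 13:30–14:00.
Emeka ∩ Rania: 08:30–10:30, 11:00–12:30, 13:30–14:00.
Emeka ∩ Rania ∩ Ulrich: 08:30–10:00, 11:00–12:30, 13:30–14:00.
Emeka ∩ Rania ∩ Ulrich ∩ Oren: 08:30–10:00, 11:00–12:30, 13:30–14:00.
Common window lengths: 90, 90, 30 min; longest is 90.

90 minutes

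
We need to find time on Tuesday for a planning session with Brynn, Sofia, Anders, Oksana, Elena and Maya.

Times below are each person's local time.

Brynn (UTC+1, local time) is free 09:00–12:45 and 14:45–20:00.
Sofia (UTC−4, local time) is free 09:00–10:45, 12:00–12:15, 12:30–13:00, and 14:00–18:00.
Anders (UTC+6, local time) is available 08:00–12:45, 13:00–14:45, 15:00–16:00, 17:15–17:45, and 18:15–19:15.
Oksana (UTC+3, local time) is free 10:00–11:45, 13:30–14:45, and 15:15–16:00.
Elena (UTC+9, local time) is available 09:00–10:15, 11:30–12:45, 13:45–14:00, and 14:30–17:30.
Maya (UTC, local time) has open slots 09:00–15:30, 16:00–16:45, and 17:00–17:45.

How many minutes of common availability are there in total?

0 minutes

Brynn → UTC: 08:00–11:45, 13:45–19:00.
Sofia → UTC: 13:00–14:45, 16:00–16:15, 16:30–17:00, 18:00–22:00.
Anders → UTC: 02:00–06:45, 07:00–08:45, 09:00–10:00, 11:15–11:45, 12:15–13:15.
Oksana → UTC: 07:00–08:45, 10:30–11:45, 12:15–13:00.
Elena → UTC: 00:00–01:15, 02:30–03:45, 04:45–05:00, 05:30–08:30.
Maya → UTC: 09:00–15:30, 16:00–16:45, 17:00–17:45.
Brynn ∩ Sofia: 13:45–14:45, 16:00–16:15, 16:30–17:00, 18:00–19:00.
Brynn ∩ Sofia ∩ Anders: (none).
Brynn ∩ Sofia ∩ Anders ∩ Oksana: (none).
Brynn ∩ Sofia ∩ Anders ∩ Oksana ∩ Elena: (none).
Brynn ∩ Sofia ∩ Anders ∩ Oksana ∩ Elena ∩ Maya: (none).
Total common minutes: 0.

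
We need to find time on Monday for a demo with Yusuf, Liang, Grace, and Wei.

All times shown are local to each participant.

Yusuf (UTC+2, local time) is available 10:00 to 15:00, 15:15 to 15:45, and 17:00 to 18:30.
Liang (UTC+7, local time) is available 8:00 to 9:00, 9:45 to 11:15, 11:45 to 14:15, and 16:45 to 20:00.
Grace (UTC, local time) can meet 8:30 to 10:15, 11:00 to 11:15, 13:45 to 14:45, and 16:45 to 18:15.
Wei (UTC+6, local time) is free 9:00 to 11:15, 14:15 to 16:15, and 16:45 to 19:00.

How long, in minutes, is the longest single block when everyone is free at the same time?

30 minutes

Yusuf → UTC: 08:00–13:00, 13:15–13:45, 15:00–16:30.
Liang → UTC: 01:00–02:00, 02:45–04:15, 04:45–07:15, 09:45–13:00.
Grace → UTC: 08:30–10:15, 11:00–11:15, 13:45–14:45, 16:45–18:15.
Wei → UTC: 03:00–05:15, 08:15–10:15, 10:45–13:00.
Yusuf ∩ Liang: 09:45–13:00.
Yusuf ∩ Liang ∩ Grace: 09:45–10:15, 11:00–11:15.
Yusuf ∩ Liang ∩ Grace ∩ Wei: 09:45–10:15, 11:00–11:15.
Common window lengths: 30, 15 min; longest is 30.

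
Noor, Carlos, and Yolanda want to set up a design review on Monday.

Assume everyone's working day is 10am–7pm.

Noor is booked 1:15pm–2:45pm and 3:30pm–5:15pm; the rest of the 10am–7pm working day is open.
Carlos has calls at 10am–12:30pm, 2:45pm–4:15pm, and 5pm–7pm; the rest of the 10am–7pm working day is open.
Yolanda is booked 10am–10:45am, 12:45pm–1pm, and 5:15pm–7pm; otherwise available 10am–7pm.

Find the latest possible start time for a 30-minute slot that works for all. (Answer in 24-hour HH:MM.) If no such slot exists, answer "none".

none

Noor free within 10:00–19:00: 10:00–13:15, 14:45–15:30, 17:15–19:00.
Carlos free within 10:00–19:00: 12:30–14:45, 16:15–17:00.
Yolanda free within 10:00–19:00: 10:45–12:45, 13:00–17:15.
Noor ∩ Carlos: 12:30–13:15.
Noor ∩ Carlos ∩ Yolanda: 12:30–12:45, 13:00–13:15.
Windows ≥ 30 min: (none).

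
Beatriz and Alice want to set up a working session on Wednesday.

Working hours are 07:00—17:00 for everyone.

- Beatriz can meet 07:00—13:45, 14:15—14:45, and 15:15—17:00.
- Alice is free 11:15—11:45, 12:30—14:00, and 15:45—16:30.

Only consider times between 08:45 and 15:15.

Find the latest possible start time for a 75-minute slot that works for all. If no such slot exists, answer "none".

Beatriz ∩ Alice: 11:15–11:45, 12:30–13:45, 15:45–16:30.
Restricted to 08:45–15:15: 11:15–11:45, 12:30–13:45.
Windows ≥ 75 min: 12:30–13:45.
Latest start in the last window 12:30–13:45 is 13:45 − 75 min = 12:30.

12:30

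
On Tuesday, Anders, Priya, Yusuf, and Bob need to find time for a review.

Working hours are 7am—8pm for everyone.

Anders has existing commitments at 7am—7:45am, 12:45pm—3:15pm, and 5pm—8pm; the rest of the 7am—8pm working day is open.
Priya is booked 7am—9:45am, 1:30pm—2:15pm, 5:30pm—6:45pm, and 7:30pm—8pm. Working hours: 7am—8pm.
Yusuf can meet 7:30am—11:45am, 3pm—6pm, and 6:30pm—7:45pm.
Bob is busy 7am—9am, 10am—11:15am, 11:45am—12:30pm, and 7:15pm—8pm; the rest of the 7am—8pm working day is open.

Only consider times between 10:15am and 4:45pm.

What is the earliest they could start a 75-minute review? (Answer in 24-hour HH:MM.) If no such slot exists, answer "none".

15:15

Anders free within 07:00–20:00: 07:45–12:45, 15:15–17:00.
Priya free within 07:00–20:00: 09:45–13:30, 14:15–17:30, 18:45–19:30.
Bob free within 07:00–20:00: 09:00–10:00, 11:15–11:45, 12:30–19:15.
Anders ∩ Priya: 09:45–12:45, 15:15–17:00.
Anders ∩ Priya ∩ Yusuf: 09:45–11:45, 15:15–17:00.
Anders ∩ Priya ∩ Yusuf ∩ Bob: 09:45–10:00, 11:15–11:45, 15:15–17:00.
Restricted to 10:15–16:45: 11:15–11:45, 15:15–16:45.
Windows ≥ 75 min: 15:15–16:45.
Earliest such window starts at 15:15.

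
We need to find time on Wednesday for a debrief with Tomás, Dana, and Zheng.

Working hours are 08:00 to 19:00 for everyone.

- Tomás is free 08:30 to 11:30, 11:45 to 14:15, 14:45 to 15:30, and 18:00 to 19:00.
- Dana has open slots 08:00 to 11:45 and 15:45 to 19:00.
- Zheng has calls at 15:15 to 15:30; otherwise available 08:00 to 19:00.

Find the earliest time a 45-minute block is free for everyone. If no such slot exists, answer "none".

Zheng free within 08:00–19:00: 08:00–15:15, 15:30–19:00.
Tomás ∩ Dana: 08:30–11:30, 18:00–19:00.
Tomás ∩ Dana ∩ Zheng: 08:30–11:30, 18:00–19:00.
Windows ≥ 45 min: 08:30–11:30, 18:00–19:00.
Earliest such window starts at 08:30.

08:30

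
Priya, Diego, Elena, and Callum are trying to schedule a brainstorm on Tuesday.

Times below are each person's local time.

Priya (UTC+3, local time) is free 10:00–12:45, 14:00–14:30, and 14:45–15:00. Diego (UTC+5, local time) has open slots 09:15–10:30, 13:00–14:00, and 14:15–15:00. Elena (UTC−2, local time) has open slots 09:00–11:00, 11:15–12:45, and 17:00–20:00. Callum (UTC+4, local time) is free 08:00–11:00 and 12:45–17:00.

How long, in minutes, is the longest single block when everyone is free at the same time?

0 minutes

Priya → UTC: 07:00–09:45, 11:00–11:30, 11:45–12:00.
Diego → UTC: 04:15–05:30, 08:00–09:00, 09:15–10:00.
Elena → UTC: 11:00–13:00, 13:15–14:45, 19:00–22:00.
Callum → UTC: 04:00–07:00, 08:45–13:00.
Priya ∩ Diego: 08:00–09:00, 09:15–09:45.
Priya ∩ Diego ∩ Elena: (none).
Priya ∩ Diego ∩ Elena ∩ Callum: (none).
No common window.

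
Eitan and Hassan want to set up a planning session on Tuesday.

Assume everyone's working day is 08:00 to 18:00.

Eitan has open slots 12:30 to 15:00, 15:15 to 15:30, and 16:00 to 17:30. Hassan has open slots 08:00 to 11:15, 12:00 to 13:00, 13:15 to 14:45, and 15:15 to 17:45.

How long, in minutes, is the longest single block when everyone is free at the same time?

Eitan ∩ Hassan: 12:30–13:00, 13:15–14:45, 15:15–15:30, 16:00–17:30.
Common window lengths: 30, 90, 15, 90 min; longest is 90.

90 minutes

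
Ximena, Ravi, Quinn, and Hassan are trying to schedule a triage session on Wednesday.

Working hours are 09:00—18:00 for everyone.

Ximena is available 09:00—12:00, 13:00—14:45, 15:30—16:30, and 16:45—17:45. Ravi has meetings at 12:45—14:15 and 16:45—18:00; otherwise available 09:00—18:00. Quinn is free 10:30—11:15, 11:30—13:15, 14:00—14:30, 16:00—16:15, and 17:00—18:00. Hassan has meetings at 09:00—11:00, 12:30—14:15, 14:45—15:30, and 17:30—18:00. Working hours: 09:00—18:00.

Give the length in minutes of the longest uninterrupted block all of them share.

30 minutes

Ravi free within 09:00–18:00: 09:00–12:45, 14:15–16:45.
Hassan free within 09:00–18:00: 11:00–12:30, 14:15–14:45, 15:30–17:30.
Ximena ∩ Ravi: 09:00–12:00, 14:15–14:45, 15:30–16:30.
Ximena ∩ Ravi ∩ Quinn: 10:30–11:15, 11:30–12:00, 14:15–14:30, 16:00–16:15.
Ximena ∩ Ravi ∩ Quinn ∩ Hassan: 11:00–11:15, 11:30–12:00, 14:15–14:30, 16:00–16:15.
Common window lengths: 15, 30, 15, 15 min; longest is 30.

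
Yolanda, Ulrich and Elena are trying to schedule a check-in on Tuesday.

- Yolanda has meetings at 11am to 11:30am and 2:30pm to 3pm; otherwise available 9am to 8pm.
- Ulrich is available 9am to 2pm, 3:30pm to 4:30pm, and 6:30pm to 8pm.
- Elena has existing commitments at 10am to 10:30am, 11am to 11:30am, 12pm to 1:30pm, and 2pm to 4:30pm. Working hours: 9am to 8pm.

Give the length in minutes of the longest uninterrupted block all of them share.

Yolanda free within 09:00–20:00: 09:00–11:00, 11:30–14:30, 15:00–20:00.
Elena free within 09:00–20:00: 09:00–10:00, 10:30–11:00, 11:30–12:00, 13:30–14:00, 16:30–20:00.
Yolanda ∩ Ulrich: 09:00–11:00, 11:30–14:00, 15:30–16:30, 18:30–20:00.
Yolanda ∩ Ulrich ∩ Elena: 09:00–10:00, 10:30–11:00, 11:30–12:00, 13:30–14:00, 18:30–20:00.
Common window lengths: 60, 30, 30, 30, 90 min; longest is 90.

90 minutes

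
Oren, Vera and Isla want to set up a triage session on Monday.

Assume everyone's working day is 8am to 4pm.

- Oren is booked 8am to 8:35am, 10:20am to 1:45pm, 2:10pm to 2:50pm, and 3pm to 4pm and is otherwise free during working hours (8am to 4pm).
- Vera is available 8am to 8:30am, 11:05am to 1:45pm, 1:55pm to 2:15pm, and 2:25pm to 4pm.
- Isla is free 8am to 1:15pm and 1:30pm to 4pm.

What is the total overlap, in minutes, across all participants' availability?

Oren free within 08:00–16:00: 08:35–10:20, 13:45–14:10, 14:50–15:00.
Oren ∩ Vera: 13:55–14:10, 14:50–15:00.
Oren ∩ Vera ∩ Isla: 13:55–14:10, 14:50–15:00.
Total common minutes: 15 + 10 = 25.

25 minutes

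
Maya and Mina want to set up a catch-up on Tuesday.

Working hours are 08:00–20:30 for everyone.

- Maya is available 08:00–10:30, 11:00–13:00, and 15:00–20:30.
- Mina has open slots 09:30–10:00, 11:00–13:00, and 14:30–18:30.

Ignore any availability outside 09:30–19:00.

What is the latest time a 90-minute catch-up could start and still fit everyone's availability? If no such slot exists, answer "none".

Maya ∩ Mina: 09:30–10:00, 11:00–13:00, 15:00–18:30.
Restricted to 09:30–19:00: 09:30–10:00, 11:00–13:00, 15:00–18:30.
Windows ≥ 90 min: 11:00–13:00, 15:00–18:30.
Latest start in the last window 15:00–18:30 is 18:30 − 90 min = 17:00.

17:00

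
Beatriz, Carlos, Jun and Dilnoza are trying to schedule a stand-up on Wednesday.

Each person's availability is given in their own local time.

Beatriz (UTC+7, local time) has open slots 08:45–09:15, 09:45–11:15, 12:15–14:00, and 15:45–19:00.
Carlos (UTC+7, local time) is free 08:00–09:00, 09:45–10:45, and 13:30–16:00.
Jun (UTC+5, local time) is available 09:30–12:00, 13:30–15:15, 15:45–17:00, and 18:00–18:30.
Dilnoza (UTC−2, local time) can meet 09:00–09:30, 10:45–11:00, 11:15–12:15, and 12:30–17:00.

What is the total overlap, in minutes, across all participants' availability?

Beatriz → UTC: 01:45–02:15, 02:45–04:15, 05:15–07:00, 08:45–12:00.
Carlos → UTC: 01:00–02:00, 02:45–03:45, 06:30–09:00.
Jun → UTC: 04:30–07:00, 08:30–10:15, 10:45–12:00, 13:00–13:30.
Dilnoza → UTC: 11:00–11:30, 12:45–13:00, 13:15–14:15, 14:30–19:00.
Beatriz ∩ Carlos: 01:45–02:00, 02:45–03:45, 06:30–07:00, 08:45–09:00.
Beatriz ∩ Carlos ∩ Jun: 06:30–07:00, 08:45–09:00.
Beatriz ∩ Carlos ∩ Jun ∩ Dilnoza: (none).
Total common minutes: 0.

0 minutes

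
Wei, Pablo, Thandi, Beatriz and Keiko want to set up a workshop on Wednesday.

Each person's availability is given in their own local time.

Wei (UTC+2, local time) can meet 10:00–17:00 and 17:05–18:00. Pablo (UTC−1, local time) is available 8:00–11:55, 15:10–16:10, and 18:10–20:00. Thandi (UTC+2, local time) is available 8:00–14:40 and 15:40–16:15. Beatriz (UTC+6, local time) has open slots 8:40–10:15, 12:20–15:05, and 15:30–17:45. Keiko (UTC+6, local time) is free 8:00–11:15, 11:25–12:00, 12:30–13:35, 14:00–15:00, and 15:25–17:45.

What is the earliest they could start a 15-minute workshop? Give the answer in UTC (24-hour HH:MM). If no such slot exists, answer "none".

09:30

Wei → UTC: 08:00–15:00, 15:05–16:00.
Pablo → UTC: 09:00–12:55, 16:10–17:10, 19:10–21:00.
Thandi → UTC: 06:00–12:40, 13:40–14:15.
Beatriz → UTC: 02:40–04:15, 06:20–09:05, 09:30–11:45.
Keiko → UTC: 02:00–05:15, 05:25–06:00, 06:30–07:35, 08:00–09:00, 09:25–11:45.
Wei ∩ Pablo: 09:00–12:55.
Wei ∩ Pablo ∩ Thandi: 09:00–12:40.
Wei ∩ Pablo ∩ Thandi ∩ Beatriz: 09:00–09:05, 09:30–11:45.
Wei ∩ Pablo ∩ Thandi ∩ Beatriz ∩ Keiko: 09:30–11:45.
Windows ≥ 15 min: 09:30–11:45.
Earliest such window starts at 09:30.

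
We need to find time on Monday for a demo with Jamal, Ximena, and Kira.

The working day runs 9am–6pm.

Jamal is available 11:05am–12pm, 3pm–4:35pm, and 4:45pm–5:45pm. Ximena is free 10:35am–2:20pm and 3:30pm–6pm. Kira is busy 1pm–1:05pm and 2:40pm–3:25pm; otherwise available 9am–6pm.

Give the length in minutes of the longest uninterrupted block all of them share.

65 minutes

Kira free within 09:00–18:00: 09:00–13:00, 13:05–14:40, 15:25–18:00.
Jamal ∩ Ximena: 11:05–12:00, 15:30–16:35, 16:45–17:45.
Jamal ∩ Ximena ∩ Kira: 11:05–12:00, 15:30–16:35, 16:45–17:45.
Common window lengths: 55, 65, 60 min; longest is 65.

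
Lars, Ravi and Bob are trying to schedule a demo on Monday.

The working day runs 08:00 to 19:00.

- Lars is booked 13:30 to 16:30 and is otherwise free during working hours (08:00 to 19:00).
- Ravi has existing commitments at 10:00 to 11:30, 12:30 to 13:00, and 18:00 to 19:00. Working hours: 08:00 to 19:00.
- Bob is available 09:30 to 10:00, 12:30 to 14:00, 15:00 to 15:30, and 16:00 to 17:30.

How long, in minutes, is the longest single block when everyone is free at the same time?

60 minutes

Lars free within 08:00–19:00: 08:00–13:30, 16:30–19:00.
Ravi free within 08:00–19:00: 08:00–10:00, 11:30–12:30, 13:00–18:00.
Lars ∩ Ravi: 08:00–10:00, 11:30–12:30, 13:00–13:30, 16:30–18:00.
Lars ∩ Ravi ∩ Bob: 09:30–10:00, 13:00–13:30, 16:30–17:30.
Common window lengths: 30, 30, 60 min; longest is 60.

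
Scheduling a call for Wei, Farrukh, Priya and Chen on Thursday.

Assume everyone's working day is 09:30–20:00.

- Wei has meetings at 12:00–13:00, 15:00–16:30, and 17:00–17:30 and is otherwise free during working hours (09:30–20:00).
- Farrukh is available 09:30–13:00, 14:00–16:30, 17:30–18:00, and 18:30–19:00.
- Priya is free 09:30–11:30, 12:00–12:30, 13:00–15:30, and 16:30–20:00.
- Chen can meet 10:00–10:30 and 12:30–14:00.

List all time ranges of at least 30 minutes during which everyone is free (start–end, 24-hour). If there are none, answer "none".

Wei free within 09:30–20:00: 09:30–12:00, 13:00–15:00, 16:30–17:00, 17:30–20:00.
Wei ∩ Farrukh: 09:30–12:00, 14:00–15:00, 17:30–18:00, 18:30–19:00.
Wei ∩ Farrukh ∩ Priya: 09:30–11:30, 14:00–15:00, 17:30–18:00, 18:30–19:00.
Wei ∩ Farrukh ∩ Priya ∩ Chen: 10:00–10:30.
Windows ≥ 30 min: 10:00–10:30.

10:00–10:30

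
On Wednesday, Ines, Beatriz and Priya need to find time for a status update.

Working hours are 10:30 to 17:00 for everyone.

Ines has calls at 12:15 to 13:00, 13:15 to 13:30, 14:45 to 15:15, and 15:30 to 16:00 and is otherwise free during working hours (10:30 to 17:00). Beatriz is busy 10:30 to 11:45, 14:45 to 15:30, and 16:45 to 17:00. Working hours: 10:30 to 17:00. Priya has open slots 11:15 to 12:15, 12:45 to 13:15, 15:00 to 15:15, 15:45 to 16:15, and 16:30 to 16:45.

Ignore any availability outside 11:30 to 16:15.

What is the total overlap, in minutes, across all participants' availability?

60 minutes

Ines free within 10:30–17:00: 10:30–12:15, 13:00–13:15, 13:30–14:45, 15:15–15:30, 16:00–17:00.
Beatriz free within 10:30–17:00: 11:45–14:45, 15:30–16:45.
Ines ∩ Beatriz: 11:45–12:15, 13:00–13:15, 13:30–14:45, 16:00–16:45.
Ines ∩ Beatriz ∩ Priya: 11:45–12:15, 13:00–13:15, 16:00–16:15, 16:30–16:45.
Restricted to 11:30–16:15: 11:45–12:15, 13:00–13:15, 16:00–16:15.
Total common minutes: 30 + 15 + 15 = 60.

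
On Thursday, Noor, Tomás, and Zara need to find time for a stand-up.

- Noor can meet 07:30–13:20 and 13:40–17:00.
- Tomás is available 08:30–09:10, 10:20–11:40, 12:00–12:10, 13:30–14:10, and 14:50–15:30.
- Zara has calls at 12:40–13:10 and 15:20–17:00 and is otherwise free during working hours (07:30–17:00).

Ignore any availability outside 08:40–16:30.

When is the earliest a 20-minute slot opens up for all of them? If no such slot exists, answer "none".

Zara free within 07:30–17:00: 07:30–12:40, 13:10–15:20.
Noor ∩ Tomás: 08:30–09:10, 10:20–11:40, 12:00–12:10, 13:40–14:10, 14:50–15:30.
Noor ∩ Tomás ∩ Zara: 08:30–09:10, 10:20–11:40, 12:00–12:10, 13:40–14:10, 14:50–15:20.
Restricted to 08:40–16:30: 08:40–09:10, 10:20–11:40, 12:00–12:10, 13:40–14:10, 14:50–15:20.
Windows ≥ 20 min: 08:40–09:10, 10:20–11:40, 13:40–14:10, 14:50–15:20.
Earliest such window starts at 08:40.

08:40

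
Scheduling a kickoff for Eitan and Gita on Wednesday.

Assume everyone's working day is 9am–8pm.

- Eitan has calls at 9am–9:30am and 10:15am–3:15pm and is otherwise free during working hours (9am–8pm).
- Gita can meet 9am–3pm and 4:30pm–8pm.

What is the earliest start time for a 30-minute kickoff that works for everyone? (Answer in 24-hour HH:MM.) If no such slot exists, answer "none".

Eitan free within 09:00–20:00: 09:30–10:15, 15:15–20:00.
Eitan ∩ Gita: 09:30–10:15, 16:30–20:00.
Windows ≥ 30 min: 09:30–10:15, 16:30–20:00.
Earliest such window starts at 09:30.

09:30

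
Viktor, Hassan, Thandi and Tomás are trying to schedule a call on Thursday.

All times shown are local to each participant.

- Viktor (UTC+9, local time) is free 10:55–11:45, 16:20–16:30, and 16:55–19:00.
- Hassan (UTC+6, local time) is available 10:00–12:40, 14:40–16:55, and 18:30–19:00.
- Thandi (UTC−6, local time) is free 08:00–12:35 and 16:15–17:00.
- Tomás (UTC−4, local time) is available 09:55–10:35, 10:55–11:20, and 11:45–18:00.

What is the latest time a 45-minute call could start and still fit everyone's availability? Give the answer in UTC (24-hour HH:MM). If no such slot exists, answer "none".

none

Viktor → UTC: 01:55–02:45, 07:20–07:30, 07:55–10:00.
Hassan → UTC: 04:00–06:40, 08:40–10:55, 12:30–13:00.
Thandi → UTC: 14:00–18:35, 22:15–23:00.
Tomás → UTC: 13:55–14:35, 14:55–15:20, 15:45–22:00.
Viktor ∩ Hassan: 08:40–10:00.
Viktor ∩ Hassan ∩ Thandi: (none).
Viktor ∩ Hassan ∩ Thandi ∩ Tomás: (none).
Windows ≥ 45 min: (none).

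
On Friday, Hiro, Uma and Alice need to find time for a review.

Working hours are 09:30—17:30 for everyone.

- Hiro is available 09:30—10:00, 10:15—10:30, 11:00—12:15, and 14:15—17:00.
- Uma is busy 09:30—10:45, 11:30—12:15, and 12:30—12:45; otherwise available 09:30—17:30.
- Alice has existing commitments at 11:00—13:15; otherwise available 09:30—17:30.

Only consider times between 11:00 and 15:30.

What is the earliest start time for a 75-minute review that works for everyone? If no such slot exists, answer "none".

Uma free within 09:30–17:30: 10:45–11:30, 12:15–12:30, 12:45–17:30.
Alice free within 09:30–17:30: 09:30–11:00, 13:15–17:30.
Hiro ∩ Uma: 11:00–11:30, 14:15–17:00.
Hiro ∩ Uma ∩ Alice: 14:15–17:00.
Restricted to 11:00–15:30: 14:15–15:30.
Windows ≥ 75 min: 14:15–15:30.
Earliest such window starts at 14:15.

14:15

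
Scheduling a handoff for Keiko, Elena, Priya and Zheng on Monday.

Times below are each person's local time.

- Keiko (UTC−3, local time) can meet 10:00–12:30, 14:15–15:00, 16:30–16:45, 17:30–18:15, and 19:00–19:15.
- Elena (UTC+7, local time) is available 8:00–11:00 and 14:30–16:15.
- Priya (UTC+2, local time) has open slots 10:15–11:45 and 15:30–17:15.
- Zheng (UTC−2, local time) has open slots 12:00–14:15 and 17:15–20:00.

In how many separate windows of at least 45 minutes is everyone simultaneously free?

0

Keiko → UTC: 13:00–15:30, 17:15–18:00, 19:30–19:45, 20:30–21:15, 22:00–22:15.
Elena → UTC: 01:00–04:00, 07:30–09:15.
Priya → UTC: 08:15–09:45, 13:30–15:15.
Zheng → UTC: 14:00–16:15, 19:15–22:00.
Keiko ∩ Elena: (none).
Keiko ∩ Elena ∩ Priya: (none).
Keiko ∩ Elena ∩ Priya ∩ Zheng: (none).
Windows ≥ 45 min: (none).
That's 0 windows.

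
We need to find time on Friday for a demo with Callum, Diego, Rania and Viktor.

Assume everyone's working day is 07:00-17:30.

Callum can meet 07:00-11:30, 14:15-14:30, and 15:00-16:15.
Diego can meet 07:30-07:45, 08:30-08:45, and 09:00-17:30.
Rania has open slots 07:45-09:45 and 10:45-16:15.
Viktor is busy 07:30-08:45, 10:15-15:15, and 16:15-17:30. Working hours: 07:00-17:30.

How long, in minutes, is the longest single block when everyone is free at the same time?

60 minutes

Viktor free within 07:00–17:30: 07:00–07:30, 08:45–10:15, 15:15–16:15.
Callum ∩ Diego: 07:30–07:45, 08:30–08:45, 09:00–11:30, 14:15–14:30, 15:00–16:15.
Callum ∩ Diego ∩ Rania: 08:30–08:45, 09:00–09:45, 10:45–11:30, 14:15–14:30, 15:00–16:15.
Callum ∩ Diego ∩ Rania ∩ Viktor: 09:00–09:45, 15:15–16:15.
Common window lengths: 45, 60 min; longest is 60.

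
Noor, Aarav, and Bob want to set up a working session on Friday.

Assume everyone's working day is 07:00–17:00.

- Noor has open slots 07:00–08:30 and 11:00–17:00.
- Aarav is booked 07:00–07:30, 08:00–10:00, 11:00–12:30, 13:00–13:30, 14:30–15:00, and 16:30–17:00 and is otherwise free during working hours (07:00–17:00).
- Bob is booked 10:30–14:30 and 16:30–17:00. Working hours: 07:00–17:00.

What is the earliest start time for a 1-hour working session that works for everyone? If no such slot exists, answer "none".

Aarav free within 07:00–17:00: 07:30–08:00, 10:00–11:00, 12:30–13:00, 13:30–14:30, 15:00–16:30.
Bob free within 07:00–17:00: 07:00–10:30, 14:30–16:30.
Noor ∩ Aarav: 07:30–08:00, 12:30–13:00, 13:30–14:30, 15:00–16:30.
Noor ∩ Aarav ∩ Bob: 07:30–08:00, 15:00–16:30.
Windows ≥ 60 min: 15:00–16:30.
Earliest such window starts at 15:00.

15:00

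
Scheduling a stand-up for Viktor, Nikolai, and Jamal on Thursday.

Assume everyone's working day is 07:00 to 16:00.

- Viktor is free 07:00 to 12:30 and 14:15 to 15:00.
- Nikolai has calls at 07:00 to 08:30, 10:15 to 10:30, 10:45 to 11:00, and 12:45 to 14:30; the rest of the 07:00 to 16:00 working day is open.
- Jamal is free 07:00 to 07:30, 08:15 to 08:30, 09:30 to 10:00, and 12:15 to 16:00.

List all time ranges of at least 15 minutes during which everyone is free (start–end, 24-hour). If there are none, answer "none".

09:30–10:00, 12:15–12:30, 14:30–15:00

Nikolai free within 07:00–16:00: 08:30–10:15, 10:30–10:45, 11:00–12:45, 14:30–16:00.
Viktor ∩ Nikolai: 08:30–10:15, 10:30–10:45, 11:00–12:30, 14:30–15:00.
Viktor ∩ Nikolai ∩ Jamal: 09:30–10:00, 12:15–12:30, 14:30–15:00.
Windows ≥ 15 min: 09:30–10:00, 12:15–12:30, 14:30–15:00.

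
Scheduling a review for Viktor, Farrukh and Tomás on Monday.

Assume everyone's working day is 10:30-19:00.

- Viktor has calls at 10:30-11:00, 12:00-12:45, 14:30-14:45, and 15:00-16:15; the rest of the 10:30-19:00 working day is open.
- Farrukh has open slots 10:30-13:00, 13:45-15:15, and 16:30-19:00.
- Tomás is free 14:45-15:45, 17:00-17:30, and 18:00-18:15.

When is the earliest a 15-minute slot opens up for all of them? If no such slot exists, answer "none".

Viktor free within 10:30–19:00: 11:00–12:00, 12:45–14:30, 14:45–15:00, 16:15–19:00.
Viktor ∩ Farrukh: 11:00–12:00, 12:45–13:00, 13:45–14:30, 14:45–15:00, 16:30–19:00.
Viktor ∩ Farrukh ∩ Tomás: 14:45–15:00, 17:00–17:30, 18:00–18:15.
Windows ≥ 15 min: 14:45–15:00, 17:00–17:30, 18:00–18:15.
Earliest such window starts at 14:45.

14:45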